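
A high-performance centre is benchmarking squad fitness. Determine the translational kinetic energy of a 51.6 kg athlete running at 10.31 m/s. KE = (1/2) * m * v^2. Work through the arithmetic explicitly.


KE = 0.5 * m * v^2
= 0.5 * 51.6 * 10.31^2
= 0.5 * 51.6 * 106.2961
= 2742.44 J

2742.44 J


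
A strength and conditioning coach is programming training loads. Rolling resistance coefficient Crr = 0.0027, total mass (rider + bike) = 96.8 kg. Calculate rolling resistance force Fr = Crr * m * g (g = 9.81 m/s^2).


Fr = Crr * m * g
= 0.0027 * 96.8 * 9.81
= 2.564 N

2.564 N


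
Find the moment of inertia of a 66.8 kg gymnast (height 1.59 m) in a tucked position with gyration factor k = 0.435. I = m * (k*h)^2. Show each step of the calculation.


Radius of gyration = 0.435 * 1.59 = 0.69165 m
I = 66.8 * 0.69165^2
= 66.8 * 0.47838
= 31.956 kg*m^2

31.956 kg*m^2


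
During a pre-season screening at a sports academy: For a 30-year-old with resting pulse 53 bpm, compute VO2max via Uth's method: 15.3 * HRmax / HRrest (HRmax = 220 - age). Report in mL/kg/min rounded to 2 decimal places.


Step 1: HRmax = 220 - 30 = 190 bpm
Step 2: Ratio = 190 / 53 = 3.5849
Step 3: VO2max = 15.3 * 3.5849 = 54.85 mL/kg/min

54.85 mL/kg/min


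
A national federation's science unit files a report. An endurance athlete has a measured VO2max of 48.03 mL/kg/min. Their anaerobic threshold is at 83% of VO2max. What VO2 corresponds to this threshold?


Anaerobic threshold VO2 = VO2max * 83%
= 48.03 * 0.83
= 39.86 mL/kg/min

39.86 mL/kg/min


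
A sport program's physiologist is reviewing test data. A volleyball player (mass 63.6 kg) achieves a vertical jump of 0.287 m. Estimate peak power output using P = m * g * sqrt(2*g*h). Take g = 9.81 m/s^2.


2 * g * h = 2 * 9.81 * 0.287 = 5.63094
sqrt(5.63094) = 2.37296 m/s
P = 63.6 * 9.81 * 2.37296 = 1480.53 W

1480.53 W


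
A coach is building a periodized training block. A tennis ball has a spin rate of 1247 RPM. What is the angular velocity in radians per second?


Convert RPM to rad/s: multiply by 2*pi and divide by 60
omega = 1247 * 2 * pi / 60
= 130.586 rad/s

130.586 rad/s


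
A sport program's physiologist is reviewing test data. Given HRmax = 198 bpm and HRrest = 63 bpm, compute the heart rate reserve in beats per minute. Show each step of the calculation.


Heart rate reserve = maximum HR minus resting HR
HRR = 198 - 63 = 135 bpm

135 bpm


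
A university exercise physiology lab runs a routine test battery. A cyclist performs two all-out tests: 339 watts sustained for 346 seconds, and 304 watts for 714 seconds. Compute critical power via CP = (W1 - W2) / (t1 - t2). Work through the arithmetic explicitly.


W1 = P1 * t1 = 339 * 346 = 117294 J
W2 = P2 * t2 = 304 * 714 = 217056 J
CP = (117294 - 217056) / (346 - 714)
= 271.09 W

271.09 W


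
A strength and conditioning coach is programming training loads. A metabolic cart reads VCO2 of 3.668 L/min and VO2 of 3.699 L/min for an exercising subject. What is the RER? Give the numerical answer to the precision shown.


RER = VCO2 / VO2 = 3.668 / 3.699 = 0.9916

0.9916


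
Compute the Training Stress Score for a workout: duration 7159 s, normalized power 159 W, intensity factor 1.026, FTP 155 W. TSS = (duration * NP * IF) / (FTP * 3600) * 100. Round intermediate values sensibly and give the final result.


Product = 7159 * 159 * 1.026 = 1167876.306
Base = 155 * 3600 = 558000
TSS = 1167876.306 / 558000 * 100 = 209.3

209.3 TSS


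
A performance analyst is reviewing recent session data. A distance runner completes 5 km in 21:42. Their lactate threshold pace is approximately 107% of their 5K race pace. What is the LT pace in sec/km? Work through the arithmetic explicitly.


Convert to seconds: 21 min 42 s = 1302 s
Pace per km = 1302 / 5 = 260.4 s/km
LT pace = 260.4 * 1.07 = 278.63 s/km

278.63 s/km


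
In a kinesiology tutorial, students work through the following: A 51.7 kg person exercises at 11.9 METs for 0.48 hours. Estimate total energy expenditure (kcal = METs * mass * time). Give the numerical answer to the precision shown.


Energy = METs * mass(kg) * time(h)
= 11.9 * 51.7 * 0.48
= 295.31 kcal

295.31 kcal


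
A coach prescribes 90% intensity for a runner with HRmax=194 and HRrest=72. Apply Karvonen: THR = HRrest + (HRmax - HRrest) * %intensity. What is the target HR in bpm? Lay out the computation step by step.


Heart rate reserve = 194 - 72 = 122
Intensity fraction = 90 / 100 = 0.9
THR = 72 + 122 * 0.9 = 181.8 bpm

181.8 bpm


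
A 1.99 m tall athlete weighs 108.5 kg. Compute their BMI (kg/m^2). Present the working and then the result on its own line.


height^2 = 3.9601 m^2
BMI = 108.5 / 3.9601 = 27.4 kg/m^2

27.4 kg/m^2


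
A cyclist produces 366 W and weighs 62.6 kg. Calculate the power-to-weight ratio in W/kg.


P/W = power / mass
= 366 / 62.6
= 5.847 W/kg

5.847 W/kg


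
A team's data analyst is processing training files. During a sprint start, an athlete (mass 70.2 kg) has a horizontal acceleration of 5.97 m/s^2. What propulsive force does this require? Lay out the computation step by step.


Propulsive force = mass * acceleration
= 70.2 kg * 5.97 m/s^2
= 419.09 N

419.09 N


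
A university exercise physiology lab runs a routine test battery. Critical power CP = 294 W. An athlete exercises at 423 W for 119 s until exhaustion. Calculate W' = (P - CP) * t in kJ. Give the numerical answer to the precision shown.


P - CP = 423 - 294 = 129 W
W' = 129 * 119 = 15351 J
= 15351 / 1000 = 15.351 kJ

15.351 kJ


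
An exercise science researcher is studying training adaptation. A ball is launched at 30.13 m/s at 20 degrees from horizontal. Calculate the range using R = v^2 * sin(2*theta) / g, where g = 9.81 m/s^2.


sin(2 * 20) = sin(40) = 0.642788
v^2 = 30.13^2 = 907.8169
R = 907.8169 * 0.642788 / 9.81
= 59.484 m

59.484 m


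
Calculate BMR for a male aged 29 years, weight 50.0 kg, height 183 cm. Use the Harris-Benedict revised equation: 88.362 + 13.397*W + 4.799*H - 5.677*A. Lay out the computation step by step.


Substituting values:
W term = 13.397 * 50.0 = 669.85
H term = 4.799 * 183 = 878.217
A term = 5.677 * 29 = 164.633
BMR = 1471.8 kcal/day

1471.8 kcal/day


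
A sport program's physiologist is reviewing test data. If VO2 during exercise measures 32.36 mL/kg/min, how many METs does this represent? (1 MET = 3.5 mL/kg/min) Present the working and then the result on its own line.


METs = VO2 / 3.5 = 32.36 / 3.5 = 9.25

9.25 METs


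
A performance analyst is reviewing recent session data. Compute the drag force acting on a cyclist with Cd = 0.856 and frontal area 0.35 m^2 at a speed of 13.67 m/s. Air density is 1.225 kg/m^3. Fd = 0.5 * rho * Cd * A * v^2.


Step 1: v^2 = 186.8689
Step 2: Fd = 0.5 * 1.225 * 0.856 * 0.35 * 186.8689
= 34.291 N

34.291 N


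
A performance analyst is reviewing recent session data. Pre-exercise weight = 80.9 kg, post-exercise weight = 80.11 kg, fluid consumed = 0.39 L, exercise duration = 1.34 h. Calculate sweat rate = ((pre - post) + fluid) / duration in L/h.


Weight loss = 80.9 - 80.11 = 0.79 kg (approx L)
Total sweat = 0.79 + 0.39 = 1.18 L
Sweat rate = 1.18 / 1.34 = 0.881 L/h

0.881 L/h


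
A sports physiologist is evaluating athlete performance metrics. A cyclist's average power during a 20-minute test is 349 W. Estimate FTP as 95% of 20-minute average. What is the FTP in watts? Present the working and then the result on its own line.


FTP = 20-min power * 0.95
= 349 * 0.95
= 331.55 W

331.55 W


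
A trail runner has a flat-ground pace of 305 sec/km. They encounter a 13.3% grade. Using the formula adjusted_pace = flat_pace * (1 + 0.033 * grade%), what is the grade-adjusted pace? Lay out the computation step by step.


Grade factor = 1 + 0.033 * 13.3 = 1.4389
Adjusted = 305 * 1.4389 = 438.86 sec/km

438.86 s/km


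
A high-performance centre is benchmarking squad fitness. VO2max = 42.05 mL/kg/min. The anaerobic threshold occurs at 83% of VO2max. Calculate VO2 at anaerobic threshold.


AT fraction = 83 / 100 = 0.83
AT VO2 = 42.05 * 0.83
= 34.9 mL/kg/min

34.9 mL/kg/min


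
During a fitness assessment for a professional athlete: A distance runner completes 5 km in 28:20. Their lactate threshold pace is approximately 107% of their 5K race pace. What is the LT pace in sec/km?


Convert to seconds: 28 min 20 s = 1700 s
Pace per km = 1700 / 5 = 340.0 s/km
LT pace = 340.0 * 1.07 = 363.8 s/km

363.8 s/km


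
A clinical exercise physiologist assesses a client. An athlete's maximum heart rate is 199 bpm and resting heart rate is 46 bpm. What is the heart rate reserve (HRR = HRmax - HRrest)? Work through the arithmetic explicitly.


HRR = HRmax - HRrest
= 199 - 46
= 153 bpm

153 bpm


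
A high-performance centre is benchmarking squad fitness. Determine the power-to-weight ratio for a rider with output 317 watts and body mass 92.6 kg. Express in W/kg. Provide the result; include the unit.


P/W = 317 / 92.6 = 3.423 W/kg

3.423 W/kg


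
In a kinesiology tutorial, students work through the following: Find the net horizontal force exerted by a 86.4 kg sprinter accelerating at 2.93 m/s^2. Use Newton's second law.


Newton's second law: F = m * a
F = 86.4 * 2.93 = 253.15 N

253.15 N


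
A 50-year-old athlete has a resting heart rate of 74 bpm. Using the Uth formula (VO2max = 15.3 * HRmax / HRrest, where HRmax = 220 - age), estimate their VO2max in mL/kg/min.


HRmax = 220 - 50 = 170 bpm
Ratio = HRmax / HRrest = 170 / 74 = 2.2973
VO2max = 15.3 * 2.2973 = 35.15 mL/kg/min

35.15 mL/kg/min


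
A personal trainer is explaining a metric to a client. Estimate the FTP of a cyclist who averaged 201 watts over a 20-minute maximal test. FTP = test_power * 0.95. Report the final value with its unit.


FTP = 201 * 0.95 = 190.95 W

190.95 W


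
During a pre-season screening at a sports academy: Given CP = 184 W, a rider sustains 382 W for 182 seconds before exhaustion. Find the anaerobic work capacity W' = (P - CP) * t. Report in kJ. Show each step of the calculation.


Excess power = 382 - 184 = 198 W
Work above CP = 198 * 182 = 36036 J
W' = 36.036 kJ

36.036 kJ


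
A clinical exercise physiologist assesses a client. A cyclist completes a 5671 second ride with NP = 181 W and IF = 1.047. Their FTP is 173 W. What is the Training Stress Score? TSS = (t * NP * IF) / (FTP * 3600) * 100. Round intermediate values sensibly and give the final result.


t * NP * IF = 5671 * 181 * 1.047 = 1074694.197
FTP * 3600 = 622800
TSS = (1074694.197 / 622800) * 100 = 172.56

172.56 TSS


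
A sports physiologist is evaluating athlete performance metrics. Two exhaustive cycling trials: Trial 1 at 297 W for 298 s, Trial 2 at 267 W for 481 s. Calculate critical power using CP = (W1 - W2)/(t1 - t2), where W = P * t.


W1 = 297 * 298 = 88506 J
W2 = 267 * 481 = 128427 J
CP = (88506 - 128427) / (298 - 481)
= -39921 / -183
= 218.15 W

218.15 W


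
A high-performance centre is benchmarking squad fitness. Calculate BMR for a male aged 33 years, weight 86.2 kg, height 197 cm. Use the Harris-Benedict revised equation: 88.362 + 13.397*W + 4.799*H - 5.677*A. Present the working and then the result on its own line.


Substituting values:
W term = 13.397 * 86.2 = 1154.8214
H term = 4.799 * 197 = 945.403
A term = 5.677 * 33 = 187.341
BMR = 2001.25 kcal/day

2001.25 kcal/day


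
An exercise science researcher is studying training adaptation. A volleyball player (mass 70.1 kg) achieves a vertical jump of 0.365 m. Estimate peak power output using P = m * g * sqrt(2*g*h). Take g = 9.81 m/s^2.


2 * g * h = 2 * 9.81 * 0.365 = 7.1613
sqrt(7.1613) = 2.676061 m/s
P = 70.1 * 9.81 * 2.676061 = 1840.28 W

1840.28 W


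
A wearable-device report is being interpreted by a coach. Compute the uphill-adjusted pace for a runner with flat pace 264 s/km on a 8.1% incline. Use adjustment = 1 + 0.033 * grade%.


Adjustment factor = 1 + 0.033 * 8.1 = 1.2673
Grade-adjusted pace = 264 * 1.2673 = 334.57 s/km

334.57 s/km


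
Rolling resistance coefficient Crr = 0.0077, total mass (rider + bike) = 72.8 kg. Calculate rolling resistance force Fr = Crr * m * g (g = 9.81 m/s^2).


Fr = Crr * m * g
= 0.0077 * 72.8 * 9.81
= 5.499 N

5.499 N


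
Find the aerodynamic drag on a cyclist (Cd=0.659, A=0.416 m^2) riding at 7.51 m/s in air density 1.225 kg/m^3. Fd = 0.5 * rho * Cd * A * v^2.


Fd = 0.5 * 1.225 * 0.659 * 0.416 * 7.51^2
= 0.5 * 1.225 * 0.659 * 0.416 * 56.4001
= 9.47 N

9.47 N


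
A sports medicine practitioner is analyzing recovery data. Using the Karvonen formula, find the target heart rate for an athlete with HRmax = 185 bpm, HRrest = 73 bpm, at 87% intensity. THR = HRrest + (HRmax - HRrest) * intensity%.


HRR = 185 - 73 = 112
THR = 73 + 112 * 0.87
= 73 + 97.44
= 170.44 bpm

170.44 bpm


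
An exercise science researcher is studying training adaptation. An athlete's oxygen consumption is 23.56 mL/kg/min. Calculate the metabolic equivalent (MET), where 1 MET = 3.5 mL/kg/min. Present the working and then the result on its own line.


MET = VO2 / 3.5
= 23.56 / 3.5
= 6.73 METs

6.73 METs


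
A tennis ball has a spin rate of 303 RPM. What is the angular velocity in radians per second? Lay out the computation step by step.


Convert RPM to rad/s: multiply by 2*pi and divide by 60
omega = 303 * 2 * pi / 60
= 31.73 rad/s

31.73 rad/s


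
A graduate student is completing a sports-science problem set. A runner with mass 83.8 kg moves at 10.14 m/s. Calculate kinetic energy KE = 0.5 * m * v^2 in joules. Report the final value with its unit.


v^2 = 10.14^2 = 102.8196
KE = 0.5 * 83.8 * 102.8196
= 4308.14 J

4308.14 J


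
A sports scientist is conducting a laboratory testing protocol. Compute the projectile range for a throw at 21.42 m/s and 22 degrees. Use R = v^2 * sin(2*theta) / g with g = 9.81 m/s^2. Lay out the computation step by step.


Two times the angle = 44 degrees
sin(44) = 0.694658
R = 458.8164 * 0.694658 / 9.81 = 32.489 m

32.489 m


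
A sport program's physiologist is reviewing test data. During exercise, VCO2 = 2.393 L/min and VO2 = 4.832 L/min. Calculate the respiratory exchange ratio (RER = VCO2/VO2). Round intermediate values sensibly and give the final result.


RER = VCO2 / VO2
= 2.393 / 4.832
= 0.4952

0.4952


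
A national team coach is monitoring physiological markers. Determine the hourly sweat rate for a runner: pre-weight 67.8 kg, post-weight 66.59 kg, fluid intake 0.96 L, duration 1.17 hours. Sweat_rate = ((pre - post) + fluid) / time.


Mass lost = 67.8 - 66.59 = 1.21 kg
Add fluid consumed: 1.21 + 0.96 = 2.17 L total sweat
Sweat rate = 2.17 / 1.17 = 1.855 L/h

1.855 L/h


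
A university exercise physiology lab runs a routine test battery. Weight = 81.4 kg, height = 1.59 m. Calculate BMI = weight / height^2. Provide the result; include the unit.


height^2 = 1.59^2 = 2.5281
BMI = 81.4 / 2.5281 = 32.2 kg/m^2

32.2 kg/m^2


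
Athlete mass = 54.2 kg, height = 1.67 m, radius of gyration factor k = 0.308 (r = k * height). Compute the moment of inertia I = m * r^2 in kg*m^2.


r = k * height = 0.308 * 1.67 = 0.51436 m
r^2 = 0.51436^2 = 0.264566
I = 54.2 * 0.264566 = 14.339 kg*m^2

14.339 kg*m^2


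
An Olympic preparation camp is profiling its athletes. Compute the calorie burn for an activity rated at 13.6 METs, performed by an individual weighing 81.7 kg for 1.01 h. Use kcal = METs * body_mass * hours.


Product of METs and mass = 13.6 * 81.7 = 1111.12
Total kcal = 1111.12 * 1.01 = 1122.23 kcal

1122.23 kcal


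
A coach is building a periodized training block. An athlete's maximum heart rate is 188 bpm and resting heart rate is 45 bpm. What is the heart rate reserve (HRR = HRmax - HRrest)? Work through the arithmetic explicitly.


HRR = HRmax - HRrest
= 188 - 45
= 143 bpm

143 bpm


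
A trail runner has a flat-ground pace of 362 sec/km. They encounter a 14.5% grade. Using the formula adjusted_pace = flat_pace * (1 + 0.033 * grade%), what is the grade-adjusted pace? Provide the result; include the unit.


Grade factor = 1 + 0.033 * 14.5 = 1.4785
Adjusted = 362 * 1.4785 = 535.22 sec/km

535.22 s/km


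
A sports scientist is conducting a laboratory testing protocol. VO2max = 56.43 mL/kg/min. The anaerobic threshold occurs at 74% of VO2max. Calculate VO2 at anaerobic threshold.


AT fraction = 74 / 100 = 0.74
AT VO2 = 56.43 * 0.74
= 41.76 mL/kg/min

41.76 mL/kg/min


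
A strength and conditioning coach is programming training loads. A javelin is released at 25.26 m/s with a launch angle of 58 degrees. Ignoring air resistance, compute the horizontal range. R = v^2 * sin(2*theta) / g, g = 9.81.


Launch speed squared = 638.0676
sin(2 * 58 deg) = 0.898794
Range = 638.0676 * 0.898794 / 9.81
= 58.46 m

58.46 m


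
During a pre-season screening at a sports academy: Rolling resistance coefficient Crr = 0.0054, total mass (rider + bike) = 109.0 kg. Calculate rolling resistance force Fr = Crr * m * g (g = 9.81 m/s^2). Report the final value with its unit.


Fr = Crr * m * g
= 0.0054 * 109.0 * 9.81
= 5.774 N

5.774 N


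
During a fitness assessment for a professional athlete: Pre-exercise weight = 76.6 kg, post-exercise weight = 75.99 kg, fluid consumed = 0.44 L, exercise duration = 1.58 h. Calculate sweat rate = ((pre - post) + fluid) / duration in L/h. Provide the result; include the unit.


Weight loss = 76.6 - 75.99 = 0.61 kg (approx L)
Total sweat = 0.61 + 0.44 = 1.05 L
Sweat rate = 1.05 / 1.58 = 0.665 L/h

0.665 L/h


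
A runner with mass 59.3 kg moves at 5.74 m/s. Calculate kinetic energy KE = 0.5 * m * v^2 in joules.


v^2 = 5.74^2 = 32.9476
KE = 0.5 * 59.3 * 32.9476
= 976.9 J

976.9 J


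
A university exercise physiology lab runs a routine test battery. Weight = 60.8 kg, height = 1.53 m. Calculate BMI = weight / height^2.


height^2 = 1.53^2 = 2.3409
BMI = 60.8 / 2.3409 = 25.97 kg/m^2

25.97 kg/m^2


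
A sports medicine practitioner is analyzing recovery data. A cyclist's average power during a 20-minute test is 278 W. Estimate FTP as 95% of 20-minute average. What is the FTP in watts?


FTP = 20-min power * 0.95
= 278 * 0.95
= 264.1 W

264.1 W


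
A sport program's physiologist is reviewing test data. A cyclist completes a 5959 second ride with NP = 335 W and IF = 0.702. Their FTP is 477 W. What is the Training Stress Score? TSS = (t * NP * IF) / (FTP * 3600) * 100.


t * NP * IF = 5959 * 335 * 0.702 = 1401378.03
FTP * 3600 = 1717200
TSS = (1401378.03 / 1717200) * 100 = 81.61

81.61 TSS


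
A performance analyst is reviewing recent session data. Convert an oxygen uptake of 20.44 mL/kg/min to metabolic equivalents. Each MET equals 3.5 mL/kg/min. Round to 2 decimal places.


One MET = 3.5 mL/kg/min
Number of METs = 20.44 / 3.5
= 5.84 METs

5.84 METs


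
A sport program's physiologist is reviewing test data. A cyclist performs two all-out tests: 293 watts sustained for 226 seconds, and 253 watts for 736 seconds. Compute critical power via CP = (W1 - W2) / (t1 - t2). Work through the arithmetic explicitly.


W1 = P1 * t1 = 293 * 226 = 66218 J
W2 = P2 * t2 = 253 * 736 = 186208 J
CP = (66218 - 186208) / (226 - 736)
= 235.27 W

235.27 W


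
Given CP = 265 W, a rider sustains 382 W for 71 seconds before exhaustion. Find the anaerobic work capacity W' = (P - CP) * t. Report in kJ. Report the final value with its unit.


Excess power = 382 - 265 = 117 W
Work above CP = 117 * 71 = 8307 J
W' = 8.307 kJ

8.307 kJ


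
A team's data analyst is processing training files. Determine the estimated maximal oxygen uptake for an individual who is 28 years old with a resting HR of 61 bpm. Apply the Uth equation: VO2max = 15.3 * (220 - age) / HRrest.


HRmax = 220 - 28 = 192
VO2max = 15.3 * (192 / 61)
= 15.3 * 3.1475
= 48.16 mL/kg/min

48.16 mL/kg/min


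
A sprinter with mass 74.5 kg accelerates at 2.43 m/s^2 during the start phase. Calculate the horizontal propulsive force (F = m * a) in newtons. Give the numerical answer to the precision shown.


F = m * a
= 74.5 * 2.43
= 181.04 N

181.04 N


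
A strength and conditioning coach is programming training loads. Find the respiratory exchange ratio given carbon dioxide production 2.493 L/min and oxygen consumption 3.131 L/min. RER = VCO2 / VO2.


VCO2 = 2.493 L/min
VO2 = 3.131 L/min
RER = 2.493 / 3.131 = 0.7962

0.7962


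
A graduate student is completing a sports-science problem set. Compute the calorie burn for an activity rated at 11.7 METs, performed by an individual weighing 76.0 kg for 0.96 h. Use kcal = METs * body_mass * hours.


Product of METs and mass = 11.7 * 76.0 = 889.2
Total kcal = 889.2 * 0.96 = 853.63 kcal

853.63 kcal


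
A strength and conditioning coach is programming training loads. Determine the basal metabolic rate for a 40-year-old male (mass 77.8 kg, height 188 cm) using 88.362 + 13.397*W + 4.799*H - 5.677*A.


BMR = 88.362 + 13.397*77.8 + 4.799*188 - 5.677*40
= 1805.78 kcal/day

1805.78 kcal/day


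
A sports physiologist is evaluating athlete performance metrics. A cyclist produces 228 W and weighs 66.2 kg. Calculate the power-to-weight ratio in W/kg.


P/W = power / mass
= 228 / 66.2
= 3.444 W/kg

3.444 W/kg


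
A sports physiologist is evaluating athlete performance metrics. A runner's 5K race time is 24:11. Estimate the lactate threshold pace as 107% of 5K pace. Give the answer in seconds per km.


Total race time = 24*60 + 11 = 1451 seconds
5K pace = 1451 / 5 = 290.2 sec/km
LT pace = 290.2 * 1.07 = 310.51 sec/km

310.51 s/km


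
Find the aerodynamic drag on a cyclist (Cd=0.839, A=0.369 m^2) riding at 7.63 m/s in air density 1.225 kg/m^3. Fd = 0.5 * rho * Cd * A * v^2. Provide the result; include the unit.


Fd = 0.5 * 1.225 * 0.839 * 0.369 * 7.63^2
= 0.5 * 1.225 * 0.839 * 0.369 * 58.2169
= 11.039 N

11.039 N


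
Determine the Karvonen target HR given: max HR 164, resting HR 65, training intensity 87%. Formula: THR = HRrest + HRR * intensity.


HRR = HRmax - HRrest = 164 - 65 = 99
THR = 65 + 99 * 0.87
= 151.13 bpm

151.13 bpm


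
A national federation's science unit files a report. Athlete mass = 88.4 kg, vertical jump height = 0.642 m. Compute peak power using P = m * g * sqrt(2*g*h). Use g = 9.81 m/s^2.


sqrt(2 * 9.81 * 0.642) = sqrt(12.59604) = 3.54909 m/s
P = 88.4 * 9.81 * 3.54909
= 3077.79 W

3077.79 W


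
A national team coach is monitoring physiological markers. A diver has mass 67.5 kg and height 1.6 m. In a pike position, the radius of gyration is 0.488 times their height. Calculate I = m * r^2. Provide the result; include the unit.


r = 0.488 * 1.6 = 0.7808 m
I = m * r^2 = 67.5 * 0.609649 = 41.151 kg*m^2

41.151 kg*m^2


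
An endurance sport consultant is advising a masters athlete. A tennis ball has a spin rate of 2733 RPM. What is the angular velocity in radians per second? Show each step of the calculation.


Convert RPM to rad/s: multiply by 2*pi and divide by 60
omega = 2733 * 2 * pi / 60
= 286.199 rad/s

286.199 rad/s


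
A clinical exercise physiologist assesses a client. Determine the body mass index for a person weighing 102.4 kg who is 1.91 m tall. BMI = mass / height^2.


BMI = mass / height^2
= 102.4 / 1.91^2
= 102.4 / 3.6481
= 28.07 kg/m^2

28.07 kg/m^2


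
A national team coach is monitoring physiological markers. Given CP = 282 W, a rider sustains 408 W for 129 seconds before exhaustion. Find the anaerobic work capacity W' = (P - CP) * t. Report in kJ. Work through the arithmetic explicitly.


Excess power = 408 - 282 = 126 W
Work above CP = 126 * 129 = 16254 J
W' = 16.254 kJ

16.254 kJ


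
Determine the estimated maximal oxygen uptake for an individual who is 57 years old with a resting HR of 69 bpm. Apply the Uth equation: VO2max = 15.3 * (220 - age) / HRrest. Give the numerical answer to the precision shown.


HRmax = 220 - 57 = 163
VO2max = 15.3 * (163 / 69)
= 15.3 * 2.3623
= 36.14 mL/kg/min

36.14 mL/kg/min


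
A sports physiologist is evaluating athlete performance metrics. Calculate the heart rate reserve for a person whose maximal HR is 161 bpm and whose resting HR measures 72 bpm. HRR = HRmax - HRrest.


HRmax = 161 bpm
HRrest = 72 bpm
HRR = 161 - 72 = 89 bpm

89 bpm


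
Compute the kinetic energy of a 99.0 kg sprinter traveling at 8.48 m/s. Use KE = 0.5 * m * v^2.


Velocity squared = 71.9104
KE = 0.5 * 99.0 * 71.9104 = 3559.56 J

3559.56 J


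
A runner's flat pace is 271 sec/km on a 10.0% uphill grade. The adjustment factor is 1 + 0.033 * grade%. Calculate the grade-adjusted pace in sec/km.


Factor = 1 + 0.033 * 10.0 = 1.33
Adjusted pace = 271 * 1.33
= 360.43 sec/km

360.43 s/km


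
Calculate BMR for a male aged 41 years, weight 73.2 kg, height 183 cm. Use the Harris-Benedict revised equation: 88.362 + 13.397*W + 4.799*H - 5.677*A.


Substituting values:
W term = 13.397 * 73.2 = 980.6604
H term = 4.799 * 183 = 878.217
A term = 5.677 * 41 = 232.757
BMR = 1714.48 kcal/day

1714.48 kcal/day


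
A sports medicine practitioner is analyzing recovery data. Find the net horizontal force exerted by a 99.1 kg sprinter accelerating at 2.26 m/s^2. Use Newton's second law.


Newton's second law: F = m * a
F = 99.1 * 2.26 = 223.97 N

223.97 N


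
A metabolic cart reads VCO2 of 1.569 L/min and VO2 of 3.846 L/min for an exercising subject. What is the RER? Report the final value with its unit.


RER = VCO2 / VO2 = 1.569 / 3.846 = 0.408

0.408


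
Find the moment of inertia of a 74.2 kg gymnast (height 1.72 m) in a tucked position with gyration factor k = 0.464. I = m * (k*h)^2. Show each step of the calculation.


Radius of gyration = 0.464 * 1.72 = 0.79808 m
I = 74.2 * 0.79808^2
= 74.2 * 0.636932
= 47.26 kg*m^2

47.26 kg*m^2


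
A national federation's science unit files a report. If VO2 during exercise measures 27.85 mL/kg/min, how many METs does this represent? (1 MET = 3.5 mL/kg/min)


METs = VO2 / 3.5 = 27.85 / 3.5 = 7.96

7.96 METs


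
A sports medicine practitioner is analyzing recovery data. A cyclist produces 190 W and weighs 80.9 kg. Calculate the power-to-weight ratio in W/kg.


P/W = power / mass
= 190 / 80.9
= 2.349 W/kg

2.349 W/kg


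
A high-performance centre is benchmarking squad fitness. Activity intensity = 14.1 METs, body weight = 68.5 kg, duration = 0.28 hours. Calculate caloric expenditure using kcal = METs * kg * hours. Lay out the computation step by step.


kcal = 14.1 * 68.5 * 0.28
= 965.85 * 0.28
= 270.44 kcal

270.44 kcal


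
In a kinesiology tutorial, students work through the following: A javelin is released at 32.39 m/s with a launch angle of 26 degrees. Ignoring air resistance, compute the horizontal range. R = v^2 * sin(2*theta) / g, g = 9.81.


Launch speed squared = 1049.1121
sin(2 * 26 deg) = 0.788011
Range = 1049.1121 * 0.788011 / 9.81
= 84.272 m

84.272 m


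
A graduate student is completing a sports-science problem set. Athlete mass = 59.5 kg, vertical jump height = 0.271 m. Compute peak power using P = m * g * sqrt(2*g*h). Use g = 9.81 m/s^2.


sqrt(2 * 9.81 * 0.271) = sqrt(5.31702) = 2.305866 m/s
P = 59.5 * 9.81 * 2.305866
= 1345.92 W

1345.92 W


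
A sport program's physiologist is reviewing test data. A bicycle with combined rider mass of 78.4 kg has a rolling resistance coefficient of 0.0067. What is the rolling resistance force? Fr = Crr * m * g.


Fr = 0.0067 * 78.4 * 9.81
= 0.52528 * 9.81
= 5.153 N

5.153 N


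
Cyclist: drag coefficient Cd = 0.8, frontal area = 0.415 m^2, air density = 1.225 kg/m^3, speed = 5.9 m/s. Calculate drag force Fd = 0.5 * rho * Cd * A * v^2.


v^2 = 5.9^2 = 34.81
Fd = 0.5 * 1.225 * 0.8 * 0.415 * 34.81
= 7.079 N

7.079 N


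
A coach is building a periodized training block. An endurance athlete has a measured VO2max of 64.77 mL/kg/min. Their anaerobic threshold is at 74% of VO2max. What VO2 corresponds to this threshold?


Anaerobic threshold VO2 = VO2max * 74%
= 64.77 * 0.74
= 47.93 mL/kg/min

47.93 mL/kg/min


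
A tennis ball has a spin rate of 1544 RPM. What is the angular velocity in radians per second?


Convert RPM to rad/s: multiply by 2*pi and divide by 60
omega = 1544 * 2 * pi / 60
= 161.687 rad/s

161.687 rad/s


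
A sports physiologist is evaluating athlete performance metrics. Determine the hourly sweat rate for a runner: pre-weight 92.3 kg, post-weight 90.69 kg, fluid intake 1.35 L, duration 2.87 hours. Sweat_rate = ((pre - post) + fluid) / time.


Mass lost = 92.3 - 90.69 = 1.61 kg
Add fluid consumed: 1.61 + 1.35 = 2.96 L total sweat
Sweat rate = 2.96 / 2.87 = 1.031 L/h

1.031 L/h


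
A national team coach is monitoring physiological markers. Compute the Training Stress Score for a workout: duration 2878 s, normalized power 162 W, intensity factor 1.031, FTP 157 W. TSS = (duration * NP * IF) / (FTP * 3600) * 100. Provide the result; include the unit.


Product = 2878 * 162 * 1.031 = 480689.316
Base = 157 * 3600 = 565200
TSS = 480689.316 / 565200 * 100 = 85.05

85.05 TSS


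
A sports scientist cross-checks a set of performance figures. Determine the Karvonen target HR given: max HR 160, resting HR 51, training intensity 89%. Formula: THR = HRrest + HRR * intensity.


HRR = HRmax - HRrest = 160 - 51 = 109
THR = 51 + 109 * 0.89
= 148.01 bpm

148.01 bpm


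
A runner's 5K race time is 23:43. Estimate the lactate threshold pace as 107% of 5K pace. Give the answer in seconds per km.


Total race time = 23*60 + 43 = 1423 seconds
5K pace = 1423 / 5 = 284.6 sec/km
LT pace = 284.6 * 1.07 = 304.52 sec/km

304.52 s/km


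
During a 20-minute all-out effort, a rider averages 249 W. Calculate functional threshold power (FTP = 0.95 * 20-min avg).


FTP = 0.95 * 249
= 236.55 W

236.55 W


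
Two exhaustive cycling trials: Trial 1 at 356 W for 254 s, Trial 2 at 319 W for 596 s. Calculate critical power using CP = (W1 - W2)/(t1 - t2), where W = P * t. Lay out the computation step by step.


W1 = 356 * 254 = 90424 J
W2 = 319 * 596 = 190124 J
CP = (90424 - 190124) / (254 - 596)
= -99700 / -342
= 291.52 W

291.52 W


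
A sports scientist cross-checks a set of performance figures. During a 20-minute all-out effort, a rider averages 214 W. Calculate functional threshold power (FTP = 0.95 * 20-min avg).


FTP = 0.95 * 214
= 203.3 W

203.3 W


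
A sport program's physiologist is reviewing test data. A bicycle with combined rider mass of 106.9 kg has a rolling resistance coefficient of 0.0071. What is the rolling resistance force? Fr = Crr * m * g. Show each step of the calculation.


Fr = 0.0071 * 106.9 * 9.81
= 0.75899 * 9.81
= 7.446 N

7.446 N


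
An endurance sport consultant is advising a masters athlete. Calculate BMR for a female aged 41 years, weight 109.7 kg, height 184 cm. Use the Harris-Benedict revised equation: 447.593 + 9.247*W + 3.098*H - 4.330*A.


Substituting values:
W term = 9.247 * 109.7 = 1014.3959
H term = 3.098 * 184 = 570.032
A term = 4.330 * 41 = 177.53
BMR = 1854.49 kcal/day

1854.49 kcal/day


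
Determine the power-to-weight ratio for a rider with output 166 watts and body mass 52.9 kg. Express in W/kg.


P/W = 166 / 52.9 = 3.138 W/kg

3.138 W/kg


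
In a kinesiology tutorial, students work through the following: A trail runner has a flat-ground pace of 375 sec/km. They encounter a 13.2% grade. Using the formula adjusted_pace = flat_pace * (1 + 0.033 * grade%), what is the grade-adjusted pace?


Grade factor = 1 + 0.033 * 13.2 = 1.4356
Adjusted = 375 * 1.4356 = 538.35 sec/km

538.35 s/km


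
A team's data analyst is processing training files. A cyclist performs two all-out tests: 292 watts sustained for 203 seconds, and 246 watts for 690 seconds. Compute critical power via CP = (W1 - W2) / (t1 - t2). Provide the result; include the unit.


W1 = P1 * t1 = 292 * 203 = 59276 J
W2 = P2 * t2 = 246 * 690 = 169740 J
CP = (59276 - 169740) / (203 - 690)
= 226.83 W

226.83 W


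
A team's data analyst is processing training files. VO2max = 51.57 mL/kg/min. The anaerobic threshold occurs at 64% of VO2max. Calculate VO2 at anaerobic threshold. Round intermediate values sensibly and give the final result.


AT fraction = 64 / 100 = 0.64
AT VO2 = 51.57 * 0.64
= 33.0 mL/kg/min

33.0 mL/kg/min


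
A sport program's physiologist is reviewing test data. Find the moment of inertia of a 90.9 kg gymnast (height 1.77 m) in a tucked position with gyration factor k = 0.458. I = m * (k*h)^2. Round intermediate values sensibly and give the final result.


Radius of gyration = 0.458 * 1.77 = 0.81066 m
I = 90.9 * 0.81066^2
= 90.9 * 0.65717
= 59.737 kg*m^2

59.737 kg*m^2


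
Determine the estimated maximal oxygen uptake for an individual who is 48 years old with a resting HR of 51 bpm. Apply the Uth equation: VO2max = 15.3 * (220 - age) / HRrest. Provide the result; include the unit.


HRmax = 220 - 48 = 172
VO2max = 15.3 * (172 / 51)
= 15.3 * 3.3725
= 51.6 mL/kg/min

51.6 mL/kg/min


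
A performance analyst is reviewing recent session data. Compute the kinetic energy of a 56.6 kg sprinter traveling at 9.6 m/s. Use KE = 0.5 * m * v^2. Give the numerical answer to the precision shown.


Velocity squared = 92.16
KE = 0.5 * 56.6 * 92.16 = 2608.13 J

2608.13 J


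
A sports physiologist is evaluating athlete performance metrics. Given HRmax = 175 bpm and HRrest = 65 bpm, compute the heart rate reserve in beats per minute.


Heart rate reserve = maximum HR minus resting HR
HRR = 175 - 65 = 110 bpm

110 bpm


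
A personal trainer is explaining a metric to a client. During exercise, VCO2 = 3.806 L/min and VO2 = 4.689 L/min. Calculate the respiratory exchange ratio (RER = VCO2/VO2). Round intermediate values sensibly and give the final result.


RER = VCO2 / VO2
= 3.806 / 4.689
= 0.8117

0.8117


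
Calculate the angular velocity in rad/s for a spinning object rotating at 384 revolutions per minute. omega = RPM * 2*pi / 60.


omega = RPM * 2*pi / 60
= 384 * 6.28318531 / 60
= 40.212 rad/s

40.212 rad/s


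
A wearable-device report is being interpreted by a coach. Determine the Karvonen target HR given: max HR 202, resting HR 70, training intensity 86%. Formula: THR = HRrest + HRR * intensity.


HRR = HRmax - HRrest = 202 - 70 = 132
THR = 70 + 132 * 0.86
= 183.52 bpm

183.52 bpm


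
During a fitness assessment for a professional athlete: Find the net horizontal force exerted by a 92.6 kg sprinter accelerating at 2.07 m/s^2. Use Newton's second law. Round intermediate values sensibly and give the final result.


Newton's second law: F = m * a
F = 92.6 * 2.07 = 191.68 N

191.68 N


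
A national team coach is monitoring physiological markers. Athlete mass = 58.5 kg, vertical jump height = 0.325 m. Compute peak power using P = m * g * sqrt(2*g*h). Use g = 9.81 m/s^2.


sqrt(2 * 9.81 * 0.325) = sqrt(6.3765) = 2.525173 m/s
P = 58.5 * 9.81 * 2.525173
= 1449.16 W

1449.16 W


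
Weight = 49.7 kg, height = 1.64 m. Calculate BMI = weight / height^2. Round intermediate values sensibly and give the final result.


height^2 = 1.64^2 = 2.6896
BMI = 49.7 / 2.6896 = 18.48 kg/m^2

18.48 kg/m^2


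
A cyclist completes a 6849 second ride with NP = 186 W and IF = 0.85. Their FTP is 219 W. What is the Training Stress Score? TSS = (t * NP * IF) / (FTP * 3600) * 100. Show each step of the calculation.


t * NP * IF = 6849 * 186 * 0.85 = 1082826.9
FTP * 3600 = 788400
TSS = (1082826.9 / 788400) * 100 = 137.34

137.34 TSS


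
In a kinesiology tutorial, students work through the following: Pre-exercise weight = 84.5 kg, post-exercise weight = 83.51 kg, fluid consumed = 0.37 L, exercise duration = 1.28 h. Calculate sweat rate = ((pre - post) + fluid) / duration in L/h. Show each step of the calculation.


Weight loss = 84.5 - 83.51 = 0.99 kg (approx L)
Total sweat = 0.99 + 0.37 = 1.36 L
Sweat rate = 1.36 / 1.28 = 1.063 L/h

1.063 L/h


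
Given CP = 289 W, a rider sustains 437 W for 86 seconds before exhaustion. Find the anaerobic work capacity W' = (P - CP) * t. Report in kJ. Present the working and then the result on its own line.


Excess power = 437 - 289 = 148 W
Work above CP = 148 * 86 = 12728 J
W' = 12.728 kJ

12.728 kJ


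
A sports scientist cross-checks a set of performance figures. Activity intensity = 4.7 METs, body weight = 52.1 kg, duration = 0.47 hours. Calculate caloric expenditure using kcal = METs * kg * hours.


kcal = 4.7 * 52.1 * 0.47
= 244.87 * 0.47
= 115.09 kcal

115.09 kcal


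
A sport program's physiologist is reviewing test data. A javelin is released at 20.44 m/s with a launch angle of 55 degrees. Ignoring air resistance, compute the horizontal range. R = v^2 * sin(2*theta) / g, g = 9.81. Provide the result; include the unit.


Launch speed squared = 417.7936
sin(2 * 55 deg) = 0.939693
Range = 417.7936 * 0.939693 / 9.81
= 40.02 m

40.02 m


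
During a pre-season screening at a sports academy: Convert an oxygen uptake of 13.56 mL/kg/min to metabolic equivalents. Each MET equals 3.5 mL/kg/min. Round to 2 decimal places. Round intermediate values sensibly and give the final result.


One MET = 3.5 mL/kg/min
Number of METs = 13.56 / 3.5
= 3.87 METs

3.87 METs


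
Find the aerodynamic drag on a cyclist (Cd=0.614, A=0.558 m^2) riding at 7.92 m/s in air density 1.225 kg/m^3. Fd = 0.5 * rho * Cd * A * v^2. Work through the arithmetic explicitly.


Fd = 0.5 * 1.225 * 0.614 * 0.558 * 7.92^2
= 0.5 * 1.225 * 0.614 * 0.558 * 62.7264
= 13.163 N

13.163 N


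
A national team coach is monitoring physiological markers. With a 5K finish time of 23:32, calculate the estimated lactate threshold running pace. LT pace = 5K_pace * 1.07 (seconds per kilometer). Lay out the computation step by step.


Race duration = 1412 s for 5 km
Average pace = 1412 / 5 = 282.4 s/km
LT pace = 282.4 * 1.07
= 302.17 s/km

302.17 s/km


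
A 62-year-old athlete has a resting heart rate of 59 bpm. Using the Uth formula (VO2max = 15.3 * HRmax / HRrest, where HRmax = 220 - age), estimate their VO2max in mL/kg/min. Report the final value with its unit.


HRmax = 220 - 62 = 158 bpm
Ratio = HRmax / HRrest = 158 / 59 = 2.678
VO2max = 15.3 * 2.678 = 40.97 mL/kg/min

40.97 mL/kg/min


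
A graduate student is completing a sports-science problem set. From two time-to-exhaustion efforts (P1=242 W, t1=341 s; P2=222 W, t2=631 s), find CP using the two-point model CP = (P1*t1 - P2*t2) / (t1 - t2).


Work in trial 1 = 82522 J
Work in trial 2 = 140082 J
Delta work = -57560 J
Delta time = -290 s
CP = -57560 / -290 = 198.48 W

198.48 W


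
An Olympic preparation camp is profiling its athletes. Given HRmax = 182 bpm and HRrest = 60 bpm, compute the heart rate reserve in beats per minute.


Heart rate reserve = maximum HR minus resting HR
HRR = 182 - 60 = 122 bpm

122 bpm


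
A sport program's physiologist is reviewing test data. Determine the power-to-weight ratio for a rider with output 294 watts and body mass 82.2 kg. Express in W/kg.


P/W = 294 / 82.2 = 3.577 W/kg

3.577 W/kg


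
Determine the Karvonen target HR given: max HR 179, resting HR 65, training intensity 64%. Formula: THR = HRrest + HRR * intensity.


HRR = HRmax - HRrest = 179 - 65 = 114
THR = 65 + 114 * 0.64
= 137.96 bpm

137.96 bpm


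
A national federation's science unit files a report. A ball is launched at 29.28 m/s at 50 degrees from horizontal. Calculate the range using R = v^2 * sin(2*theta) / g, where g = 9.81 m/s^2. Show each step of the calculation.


sin(2 * 50) = sin(100) = 0.984808
v^2 = 29.28^2 = 857.3184
R = 857.3184 * 0.984808 / 9.81
= 86.065 m

86.065 m


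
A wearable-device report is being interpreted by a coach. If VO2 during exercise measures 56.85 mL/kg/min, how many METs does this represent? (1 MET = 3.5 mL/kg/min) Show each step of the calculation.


METs = VO2 / 3.5 = 56.85 / 3.5 = 16.24

16.24 METs


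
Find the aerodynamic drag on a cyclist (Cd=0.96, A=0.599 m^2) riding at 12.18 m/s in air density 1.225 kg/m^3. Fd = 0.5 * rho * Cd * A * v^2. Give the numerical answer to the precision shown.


Fd = 0.5 * 1.225 * 0.96 * 0.599 * 12.18^2
= 0.5 * 1.225 * 0.96 * 0.599 * 148.3524
= 52.251 N

52.251 N
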